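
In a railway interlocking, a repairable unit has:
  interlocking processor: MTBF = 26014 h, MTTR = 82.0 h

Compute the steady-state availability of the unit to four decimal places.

A(interlocking processor) = MTBF/(MTBF+MTTR) = 26014/(26014+82.0) = 0.9969

0.9969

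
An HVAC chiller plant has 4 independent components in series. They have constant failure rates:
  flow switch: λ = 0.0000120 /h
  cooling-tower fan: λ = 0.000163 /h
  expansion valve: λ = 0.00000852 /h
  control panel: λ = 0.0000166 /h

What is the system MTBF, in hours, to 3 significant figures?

5000

Series of exponential components: λ_sys = Σ λ_i
λ_sys = 0.0000120 + 0.000163 + 0.00000852 + 0.0000166 = 2.0012e-04 /h
MTBF = 1 / λ_sys = 5000 h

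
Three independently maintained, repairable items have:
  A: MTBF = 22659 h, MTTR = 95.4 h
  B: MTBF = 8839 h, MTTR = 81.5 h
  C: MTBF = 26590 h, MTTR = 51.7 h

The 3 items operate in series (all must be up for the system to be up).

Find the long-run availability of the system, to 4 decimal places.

A(A) = MTBF/(MTBF+MTTR) = 22659/(22659+95.4) = 0.995807
A(B) = MTBF/(MTBF+MTTR) = 8839/(8839+81.5) = 0.990864
A(C) = MTBF/(MTBF+MTTR) = 26590/(26590+51.7) = 0.998059
Series availability: 0.995807 × 0.990864 × 0.998059 = 0.9848

0.9848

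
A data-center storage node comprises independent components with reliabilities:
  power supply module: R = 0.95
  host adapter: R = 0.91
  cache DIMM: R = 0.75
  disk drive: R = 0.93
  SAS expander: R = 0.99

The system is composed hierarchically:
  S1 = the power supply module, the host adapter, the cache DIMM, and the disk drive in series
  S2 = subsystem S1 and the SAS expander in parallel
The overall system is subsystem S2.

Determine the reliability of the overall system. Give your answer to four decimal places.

Series (power supply module, host adapter, cache DIMM, and disk drive): 0.950000 × 0.910000 × 0.750000 × 0.930000 = 0.602989
Parallel ([0.602989] and SAS expander): 1 − (1 − 0.602989)(1 − 0.990000) = 0.9960

0.9960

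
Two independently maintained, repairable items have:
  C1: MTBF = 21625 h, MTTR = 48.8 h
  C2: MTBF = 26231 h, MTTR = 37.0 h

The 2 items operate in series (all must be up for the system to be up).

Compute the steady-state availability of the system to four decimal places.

A(C1) = MTBF/(MTBF+MTTR) = 21625/(21625+48.8) = 0.997748
A(C2) = MTBF/(MTBF+MTTR) = 26231/(26231+37.0) = 0.998591
Series availability: 0.997748 × 0.998591 = 0.9963

0.9963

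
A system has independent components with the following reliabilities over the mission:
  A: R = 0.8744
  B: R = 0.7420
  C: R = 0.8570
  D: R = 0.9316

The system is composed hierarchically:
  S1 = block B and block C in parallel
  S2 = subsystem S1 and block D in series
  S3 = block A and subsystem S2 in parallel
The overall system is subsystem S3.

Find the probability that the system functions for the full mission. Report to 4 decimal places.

0.9871

Parallel (B and C): 1 − (1 − 0.742000)(1 − 0.857000) = 0.963106
Series ([0.963106] and D): 0.963106 × 0.931600 = 0.897230
Parallel (A and [0.897230]): 1 − (1 − 0.874400)(1 − 0.897230) = 0.9871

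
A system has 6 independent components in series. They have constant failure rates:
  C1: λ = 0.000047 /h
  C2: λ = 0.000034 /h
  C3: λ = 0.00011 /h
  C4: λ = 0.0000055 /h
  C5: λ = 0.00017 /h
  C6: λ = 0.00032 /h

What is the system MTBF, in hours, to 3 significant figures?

Series of exponential components: λ_sys = Σ λ_i
λ_sys = 0.000047 + 0.000034 + 0.00011 + 0.0000055 + 0.00017 + 0.00032 = 6.8650e-04 /h
MTBF = 1 / λ_sys = 1460 h

1460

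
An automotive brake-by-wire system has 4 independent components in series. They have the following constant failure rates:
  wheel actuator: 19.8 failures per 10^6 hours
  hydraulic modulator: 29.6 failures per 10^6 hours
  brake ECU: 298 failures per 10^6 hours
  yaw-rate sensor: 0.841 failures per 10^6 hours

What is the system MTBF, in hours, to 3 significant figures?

2870

Series of exponential components: λ_sys = Σ λ_i
λ_sys = 0.0000198 + 0.0000296 + 0.000298 + 0.000000841 = 3.4824e-04 /h
MTBF = 1 / λ_sys = 2870 h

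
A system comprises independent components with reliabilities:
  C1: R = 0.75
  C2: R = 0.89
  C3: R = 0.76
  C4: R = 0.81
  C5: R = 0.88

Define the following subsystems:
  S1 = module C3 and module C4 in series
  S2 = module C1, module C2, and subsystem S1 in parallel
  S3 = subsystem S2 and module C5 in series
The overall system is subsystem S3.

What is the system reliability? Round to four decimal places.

0.8707

Series (C3 and C4): 0.760000 × 0.810000 = 0.615600
Parallel (C1, C2, and [0.615600]): 1 − (1 − 0.750000)(1 − 0.890000)(1 − 0.615600) = 0.989429
Series ([0.989429] and C5): 0.989429 × 0.880000 = 0.8707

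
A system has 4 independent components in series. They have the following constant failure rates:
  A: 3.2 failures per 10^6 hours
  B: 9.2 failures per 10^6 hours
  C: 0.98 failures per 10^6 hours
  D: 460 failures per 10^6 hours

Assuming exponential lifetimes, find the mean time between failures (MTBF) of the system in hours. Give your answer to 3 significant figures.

2110

Series of exponential components: λ_sys = Σ λ_i
λ_sys = 0.0000032 + 0.0000092 + 0.00000098 + 0.00046 = 4.7338e-04 /h
MTBF = 1 / λ_sys = 2110 h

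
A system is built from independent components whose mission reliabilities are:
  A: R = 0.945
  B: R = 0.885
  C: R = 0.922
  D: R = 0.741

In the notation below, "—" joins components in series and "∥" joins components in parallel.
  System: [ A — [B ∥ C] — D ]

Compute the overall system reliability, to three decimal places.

0.694

Parallel (B and C): 1 − (1 − 0.88500)(1 − 0.92200) = 0.99103
Series (A, [0.99103], and D): 0.94500 × 0.99103 × 0.74100 = 0.694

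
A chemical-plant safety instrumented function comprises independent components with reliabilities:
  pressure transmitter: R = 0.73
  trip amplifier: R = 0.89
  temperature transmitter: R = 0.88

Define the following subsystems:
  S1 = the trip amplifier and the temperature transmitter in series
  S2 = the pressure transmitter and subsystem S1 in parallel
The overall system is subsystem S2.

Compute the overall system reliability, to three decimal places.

0.941

Series (trip amplifier and temperature transmitter): 0.89000 × 0.88000 = 0.78320
Parallel (pressure transmitter and [0.78320]): 1 − (1 − 0.73000)(1 − 0.78320) = 0.941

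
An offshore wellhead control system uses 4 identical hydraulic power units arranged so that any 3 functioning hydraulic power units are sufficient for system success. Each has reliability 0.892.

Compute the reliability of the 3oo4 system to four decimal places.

R = Σ_{i=3}^{4} C(4,i) p^i (1−p)^{4−i} with p = 0.892
C(4,3)·0.892^3·0.108^1 = 0.306604
C(4,4)·0.892^4·0.108^0 = 0.633081
Sum = 0.9397

0.9397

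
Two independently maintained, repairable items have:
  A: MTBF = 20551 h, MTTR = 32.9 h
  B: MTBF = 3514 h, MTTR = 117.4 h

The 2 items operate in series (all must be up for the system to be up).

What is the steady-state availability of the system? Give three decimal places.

A(A) = MTBF/(MTBF+MTTR) = 20551/(20551+32.9) = 0.998402
A(B) = MTBF/(MTBF+MTTR) = 3514/(3514+117.4) = 0.967671
Series availability: 0.998402 × 0.967671 = 0.966

0.966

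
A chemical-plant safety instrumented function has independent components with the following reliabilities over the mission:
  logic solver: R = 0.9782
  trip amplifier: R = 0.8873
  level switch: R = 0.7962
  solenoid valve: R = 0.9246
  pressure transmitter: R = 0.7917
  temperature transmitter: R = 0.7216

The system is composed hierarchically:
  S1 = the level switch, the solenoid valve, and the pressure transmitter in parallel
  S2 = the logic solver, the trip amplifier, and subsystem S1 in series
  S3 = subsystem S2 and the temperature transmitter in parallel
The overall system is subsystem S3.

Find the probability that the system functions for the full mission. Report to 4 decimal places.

Parallel (level switch, solenoid valve, and pressure transmitter): 1 − (1 − 0.796200)(1 − 0.924600)(1 − 0.791700) = 0.996799
Series (logic solver, trip amplifier, and [0.996799]): 0.978200 × 0.887300 × 0.996799 = 0.865179
Parallel ([0.865179] and temperature transmitter): 1 − (1 − 0.865179)(1 − 0.721600) = 0.9625

0.9625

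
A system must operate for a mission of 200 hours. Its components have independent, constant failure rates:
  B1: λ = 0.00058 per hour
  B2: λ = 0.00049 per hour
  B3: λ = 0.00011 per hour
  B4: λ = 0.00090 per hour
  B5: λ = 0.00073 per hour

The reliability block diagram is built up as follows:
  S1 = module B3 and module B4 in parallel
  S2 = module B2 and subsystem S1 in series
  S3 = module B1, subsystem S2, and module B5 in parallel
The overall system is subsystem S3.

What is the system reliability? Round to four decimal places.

R(B1) = exp(−0.00058 × 200) = 0.890475
R(B2) = exp(−0.00049 × 200) = 0.906649
R(B3) = exp(−0.00011 × 200) = 0.978240
R(B4) = exp(−0.00090 × 200) = 0.835270
R(B5) = exp(−0.00073 × 200) = 0.864158
Parallel (B3 and B4): 1 − (1 − 0.978240)(1 − 0.835270) = 0.996415
Series (B2 and [0.996415]): 0.906649 × 0.996415 = 0.903399
Parallel (B1, [0.903399], and B5): 1 − (1 − 0.890475)(1 − 0.903399)(1 − 0.864158) = 0.9986

0.9986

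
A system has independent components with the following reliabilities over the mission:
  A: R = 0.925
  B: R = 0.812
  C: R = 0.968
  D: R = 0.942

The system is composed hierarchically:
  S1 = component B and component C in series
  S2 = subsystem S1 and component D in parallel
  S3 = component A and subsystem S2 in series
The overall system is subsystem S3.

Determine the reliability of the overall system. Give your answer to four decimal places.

0.9135

Series (B and C): 0.812000 × 0.968000 = 0.786016
Parallel ([0.786016] and D): 1 − (1 − 0.786016)(1 − 0.942000) = 0.987589
Series (A and [0.987589]): 0.925000 × 0.987589 = 0.9135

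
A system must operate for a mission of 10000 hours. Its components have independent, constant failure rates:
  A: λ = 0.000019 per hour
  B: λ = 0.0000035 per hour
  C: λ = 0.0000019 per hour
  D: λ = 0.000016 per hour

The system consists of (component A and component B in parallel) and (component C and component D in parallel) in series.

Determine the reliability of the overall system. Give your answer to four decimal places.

R(A) = exp(−0.000019 × 10000) = 0.826959
R(B) = exp(−0.0000035 × 10000) = 0.965605
R(C) = exp(−0.0000019 × 10000) = 0.981179
R(D) = exp(−0.000016 × 10000) = 0.852144
Parallel (A and B): 1 − (1 − 0.826959)(1 − 0.965605) = 0.994048
Parallel (C and D): 1 − (1 − 0.981179)(1 − 0.852144) = 0.997217
Series ([0.994048] and [0.997217]): 0.994048 × 0.997217 = 0.9913

0.9913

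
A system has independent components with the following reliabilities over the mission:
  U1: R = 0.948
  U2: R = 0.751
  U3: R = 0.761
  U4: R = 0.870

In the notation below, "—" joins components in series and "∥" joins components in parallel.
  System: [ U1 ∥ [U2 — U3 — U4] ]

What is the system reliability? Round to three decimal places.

Series (U2, U3, and U4): 0.75100 × 0.76100 × 0.87000 = 0.49721
Parallel (U1 and [0.49721]): 1 − (1 − 0.94800)(1 − 0.49721) = 0.974

0.974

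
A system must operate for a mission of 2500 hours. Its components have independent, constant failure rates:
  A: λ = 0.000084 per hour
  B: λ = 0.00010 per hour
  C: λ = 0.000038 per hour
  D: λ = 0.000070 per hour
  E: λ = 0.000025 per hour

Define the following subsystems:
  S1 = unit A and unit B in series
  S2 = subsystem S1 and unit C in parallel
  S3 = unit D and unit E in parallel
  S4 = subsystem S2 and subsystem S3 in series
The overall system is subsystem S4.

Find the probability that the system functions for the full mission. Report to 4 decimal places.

0.9572

R(A) = exp(−0.000084 × 2500) = 0.810584
R(B) = exp(−0.00010 × 2500) = 0.778801
R(C) = exp(−0.000038 × 2500) = 0.909373
R(D) = exp(−0.000070 × 2500) = 0.839457
R(E) = exp(−0.000025 × 2500) = 0.939413
Series (A and B): 0.810584 × 0.778801 = 0.631284
Parallel ([0.631284] and C): 1 − (1 − 0.631284)(1 − 0.909373) = 0.966584
Parallel (D and E): 1 − (1 − 0.839457)(1 − 0.939413) = 0.990273
Series ([0.966584] and [0.990273]): 0.966584 × 0.990273 = 0.9572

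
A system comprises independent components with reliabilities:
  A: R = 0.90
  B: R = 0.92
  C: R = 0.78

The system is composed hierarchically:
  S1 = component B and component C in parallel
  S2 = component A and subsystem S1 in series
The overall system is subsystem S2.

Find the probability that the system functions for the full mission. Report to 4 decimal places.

Parallel (B and C): 1 − (1 − 0.920000)(1 − 0.780000) = 0.982400
Series (A and [0.982400]): 0.900000 × 0.982400 = 0.8842

0.8842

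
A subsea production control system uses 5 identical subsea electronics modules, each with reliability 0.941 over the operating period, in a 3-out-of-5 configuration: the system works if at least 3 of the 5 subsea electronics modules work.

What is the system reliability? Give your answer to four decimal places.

0.9981

R = Σ_{i=3}^{5} C(5,i) p^i (1−p)^{5−i} with p = 0.941
C(5,3)·0.941^3·0.059^2 = 0.029005
C(5,4)·0.941^4·0.059^1 = 0.231303
C(5,5)·0.941^5·0.059^0 = 0.737816
Sum = 0.9981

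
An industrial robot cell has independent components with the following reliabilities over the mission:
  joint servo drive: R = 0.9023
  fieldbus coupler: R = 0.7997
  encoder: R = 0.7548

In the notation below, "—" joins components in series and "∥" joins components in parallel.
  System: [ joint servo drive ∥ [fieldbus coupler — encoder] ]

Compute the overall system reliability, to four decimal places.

0.9613

Series (fieldbus coupler and encoder): 0.799700 × 0.754800 = 0.603614
Parallel (joint servo drive and [0.603614]): 1 − (1 − 0.902300)(1 − 0.603614) = 0.9613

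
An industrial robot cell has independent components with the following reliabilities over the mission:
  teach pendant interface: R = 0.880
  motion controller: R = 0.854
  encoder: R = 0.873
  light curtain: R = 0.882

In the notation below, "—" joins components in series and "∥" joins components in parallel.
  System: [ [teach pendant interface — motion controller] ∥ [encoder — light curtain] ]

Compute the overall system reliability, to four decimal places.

Series (teach pendant interface and motion controller): 0.880000 × 0.854000 = 0.751520
Series (encoder and light curtain): 0.873000 × 0.882000 = 0.769986
Parallel ([0.751520] and [0.769986]): 1 − (1 − 0.751520)(1 − 0.769986) = 0.9428

0.9428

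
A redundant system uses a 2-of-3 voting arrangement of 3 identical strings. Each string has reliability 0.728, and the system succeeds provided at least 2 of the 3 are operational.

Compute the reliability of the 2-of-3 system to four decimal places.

R = Σ_{i=2}^{3} C(3,i) p^i (1−p)^{3−i} with p = 0.728
C(3,2)·0.728^2·0.272^1 = 0.432467
C(3,3)·0.728^3·0.272^0 = 0.385828
Sum = 0.8183

0.8183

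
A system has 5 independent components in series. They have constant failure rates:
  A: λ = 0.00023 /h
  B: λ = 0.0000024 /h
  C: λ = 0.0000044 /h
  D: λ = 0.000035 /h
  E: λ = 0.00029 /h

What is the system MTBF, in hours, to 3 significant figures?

Series of exponential components: λ_sys = Σ λ_i
λ_sys = 0.00023 + 0.0000024 + 0.0000044 + 0.000035 + 0.00029 = 5.6180e-04 /h
MTBF = 1 / λ_sys = 1780 h

1780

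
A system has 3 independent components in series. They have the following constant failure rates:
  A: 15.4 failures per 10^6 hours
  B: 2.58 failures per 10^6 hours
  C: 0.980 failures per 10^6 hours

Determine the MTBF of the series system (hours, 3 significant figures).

52700

Series of exponential components: λ_sys = Σ λ_i
λ_sys = 0.0000154 + 0.00000258 + 0.000000980 = 1.8960e-05 /h
MTBF = 1 / λ_sys = 52700 h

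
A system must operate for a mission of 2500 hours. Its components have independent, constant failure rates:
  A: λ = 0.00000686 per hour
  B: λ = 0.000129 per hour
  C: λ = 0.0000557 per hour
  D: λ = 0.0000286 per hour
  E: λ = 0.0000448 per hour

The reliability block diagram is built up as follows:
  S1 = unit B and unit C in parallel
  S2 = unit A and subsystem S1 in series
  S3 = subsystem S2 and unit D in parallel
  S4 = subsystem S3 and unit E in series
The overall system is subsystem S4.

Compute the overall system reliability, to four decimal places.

R(A) = exp(−0.00000686 × 2500) = 0.982996
R(B) = exp(−0.000129 × 2500) = 0.724336
R(C) = exp(−0.0000557 × 2500) = 0.870010
R(D) = exp(−0.0000286 × 2500) = 0.930996
R(E) = exp(−0.0000448 × 2500) = 0.894044
Parallel (B and C): 1 − (1 − 0.724336)(1 − 0.870010) = 0.964166
Series (A and [0.964166]): 0.982996 × 0.964166 = 0.947771
Parallel ([0.947771] and D): 1 − (1 − 0.947771)(1 − 0.930996) = 0.996396
Series ([0.996396] and E): 0.996396 × 0.894044 = 0.8908

0.8908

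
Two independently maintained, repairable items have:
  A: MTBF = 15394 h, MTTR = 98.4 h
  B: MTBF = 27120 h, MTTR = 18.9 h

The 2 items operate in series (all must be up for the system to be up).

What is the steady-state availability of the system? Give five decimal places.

A(A) = MTBF/(MTBF+MTTR) = 15394/(15394+98.4) = 0.993648
A(B) = MTBF/(MTBF+MTTR) = 27120/(27120+18.9) = 0.999304
Series availability: 0.993648 × 0.999304 = 0.99296

0.99296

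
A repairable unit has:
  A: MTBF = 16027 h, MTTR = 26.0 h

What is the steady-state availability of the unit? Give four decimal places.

A(A) = MTBF/(MTBF+MTTR) = 16027/(16027+26.0) = 0.9984

0.9984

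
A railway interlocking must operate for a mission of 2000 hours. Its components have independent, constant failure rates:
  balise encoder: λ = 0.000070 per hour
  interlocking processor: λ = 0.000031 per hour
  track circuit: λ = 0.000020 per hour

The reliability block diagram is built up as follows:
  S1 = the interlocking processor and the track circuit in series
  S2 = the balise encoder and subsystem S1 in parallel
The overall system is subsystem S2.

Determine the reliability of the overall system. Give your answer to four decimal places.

0.9873

R(balise encoder) = exp(−0.000070 × 2000) = 0.869358
R(interlocking processor) = exp(−0.000031 × 2000) = 0.939883
R(track circuit) = exp(−0.000020 × 2000) = 0.960789
Series (interlocking processor and track circuit): 0.939883 × 0.960789 = 0.903029
Parallel (balise encoder and [0.903029]): 1 − (1 − 0.869358)(1 − 0.903029) = 0.9873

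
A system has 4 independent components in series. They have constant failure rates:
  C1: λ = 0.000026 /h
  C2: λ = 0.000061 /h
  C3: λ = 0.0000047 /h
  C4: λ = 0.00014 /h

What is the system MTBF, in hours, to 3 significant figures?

Series of exponential components: λ_sys = Σ λ_i
λ_sys = 0.000026 + 0.000061 + 0.0000047 + 0.00014 = 2.3170e-04 /h
MTBF = 1 / λ_sys = 4320 h

4320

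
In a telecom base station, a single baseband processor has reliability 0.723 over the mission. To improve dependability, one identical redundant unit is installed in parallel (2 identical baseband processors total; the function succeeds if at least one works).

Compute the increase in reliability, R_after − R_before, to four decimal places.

0.2003

R_before = 0.723
R_after = 1 − (1 − 0.723)^2 = 0.9233
ΔR = 0.9233 − 0.723 = 0.2003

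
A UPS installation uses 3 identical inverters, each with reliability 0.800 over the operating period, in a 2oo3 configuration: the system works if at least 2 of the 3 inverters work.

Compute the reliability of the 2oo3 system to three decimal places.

R = Σ_{i=2}^{3} C(3,i) p^i (1−p)^{3−i} with p = 0.800
C(3,2)·0.800^2·0.200^1 = 0.38400
C(3,3)·0.800^3·0.200^0 = 0.51200
Sum = 0.896

0.896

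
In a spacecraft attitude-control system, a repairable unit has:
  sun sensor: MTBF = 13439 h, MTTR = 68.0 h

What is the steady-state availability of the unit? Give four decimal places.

0.9950

A(sun sensor) = MTBF/(MTBF+MTTR) = 13439/(13439+68.0) = 0.9950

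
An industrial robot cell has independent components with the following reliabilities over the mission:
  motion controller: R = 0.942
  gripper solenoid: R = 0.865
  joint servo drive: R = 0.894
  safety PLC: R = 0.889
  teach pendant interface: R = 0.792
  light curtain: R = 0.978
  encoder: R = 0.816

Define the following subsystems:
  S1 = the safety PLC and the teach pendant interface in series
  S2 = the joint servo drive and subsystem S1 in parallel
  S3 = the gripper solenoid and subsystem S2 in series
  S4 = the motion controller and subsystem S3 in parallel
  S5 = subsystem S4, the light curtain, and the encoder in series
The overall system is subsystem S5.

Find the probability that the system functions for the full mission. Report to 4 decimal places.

Series (safety PLC and teach pendant interface): 0.889000 × 0.792000 = 0.704088
Parallel (joint servo drive and [0.704088]): 1 − (1 − 0.894000)(1 − 0.704088) = 0.968633
Series (gripper solenoid and [0.968633]): 0.865000 × 0.968633 = 0.837868
Parallel (motion controller and [0.837868]): 1 − (1 − 0.942000)(1 − 0.837868) = 0.990596
Series ([0.990596], light curtain, and encoder): 0.990596 × 0.978000 × 0.816000 = 0.7905

0.7905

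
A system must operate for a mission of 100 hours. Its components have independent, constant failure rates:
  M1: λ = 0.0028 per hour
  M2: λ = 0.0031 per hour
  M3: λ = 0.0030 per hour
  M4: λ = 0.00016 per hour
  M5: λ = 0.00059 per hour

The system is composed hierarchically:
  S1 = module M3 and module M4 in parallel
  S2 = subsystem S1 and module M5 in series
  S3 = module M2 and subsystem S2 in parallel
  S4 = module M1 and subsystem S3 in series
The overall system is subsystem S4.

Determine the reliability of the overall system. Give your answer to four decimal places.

R(M1) = exp(−0.0028 × 100) = 0.755784
R(M2) = exp(−0.0031 × 100) = 0.733447
R(M3) = exp(−0.0030 × 100) = 0.740818
R(M4) = exp(−0.00016 × 100) = 0.984127
R(M5) = exp(−0.00059 × 100) = 0.942707
Parallel (M3 and M4): 1 − (1 − 0.740818)(1 − 0.984127) = 0.995886
Series ([0.995886] and M5): 0.995886 × 0.942707 = 0.938829
Parallel (M2 and [0.938829]): 1 − (1 − 0.733447)(1 − 0.938829) = 0.983695
Series (M1 and [0.983695]): 0.755784 × 0.983695 = 0.7435

0.7435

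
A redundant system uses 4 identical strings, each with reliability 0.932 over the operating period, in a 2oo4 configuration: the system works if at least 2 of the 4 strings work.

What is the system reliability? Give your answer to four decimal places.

R = Σ_{i=2}^{4} C(4,i) p^i (1−p)^{4−i} with p = 0.932
C(4,2)·0.932^2·0.068^2 = 0.024099
C(4,3)·0.932^3·0.068^1 = 0.220200
C(4,4)·0.932^4·0.068^0 = 0.754508
Sum = 0.9988

0.9988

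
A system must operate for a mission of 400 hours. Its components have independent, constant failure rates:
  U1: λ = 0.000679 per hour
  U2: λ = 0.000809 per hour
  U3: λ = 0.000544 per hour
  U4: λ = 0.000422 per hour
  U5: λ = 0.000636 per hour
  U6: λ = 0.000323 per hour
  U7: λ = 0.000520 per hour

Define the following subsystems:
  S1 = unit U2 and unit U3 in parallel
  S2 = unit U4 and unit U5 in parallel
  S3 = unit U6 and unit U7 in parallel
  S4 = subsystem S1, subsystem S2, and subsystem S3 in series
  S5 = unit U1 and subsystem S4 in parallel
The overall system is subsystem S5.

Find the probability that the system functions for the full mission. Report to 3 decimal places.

R(U1) = exp(−0.000679 × 400) = 0.76216
R(U2) = exp(−0.000809 × 400) = 0.72354
R(U3) = exp(−0.000544 × 400) = 0.80445
R(U4) = exp(−0.000422 × 400) = 0.84468
R(U5) = exp(−0.000636 × 400) = 0.77538
R(U6) = exp(−0.000323 × 400) = 0.87880
R(U7) = exp(−0.000520 × 400) = 0.81221
Parallel (U2 and U3): 1 − (1 − 0.72354)(1 − 0.80445) = 0.94594
Parallel (U4 and U5): 1 − (1 − 0.84468)(1 − 0.77538) = 0.96511
Parallel (U6 and U7): 1 − (1 − 0.87880)(1 − 0.81221) = 0.97724
Series ([0.94594], [0.96511], and [0.97724]): 0.94594 × 0.96511 × 0.97724 = 0.89216
Parallel (U1 and [0.89216]): 1 − (1 − 0.76216)(1 − 0.89216) = 0.974

0.974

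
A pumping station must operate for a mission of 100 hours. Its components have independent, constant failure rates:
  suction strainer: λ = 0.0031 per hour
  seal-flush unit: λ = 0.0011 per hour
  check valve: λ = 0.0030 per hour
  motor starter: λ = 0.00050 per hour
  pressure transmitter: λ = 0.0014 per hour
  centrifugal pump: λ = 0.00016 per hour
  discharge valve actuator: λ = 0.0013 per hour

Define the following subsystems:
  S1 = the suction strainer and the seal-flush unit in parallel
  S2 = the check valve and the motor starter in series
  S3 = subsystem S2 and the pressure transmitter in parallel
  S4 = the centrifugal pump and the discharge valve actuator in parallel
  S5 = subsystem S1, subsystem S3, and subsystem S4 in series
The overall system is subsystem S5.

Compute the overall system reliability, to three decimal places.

R(suction strainer) = exp(−0.0031 × 100) = 0.73345
R(seal-flush unit) = exp(−0.0011 × 100) = 0.89583
R(check valve) = exp(−0.0030 × 100) = 0.74082
R(motor starter) = exp(−0.00050 × 100) = 0.95123
R(pressure transmitter) = exp(−0.0014 × 100) = 0.86936
R(centrifugal pump) = exp(−0.00016 × 100) = 0.98413
R(discharge valve actuator) = exp(−0.0013 × 100) = 0.87810
Parallel (suction strainer and seal-flush unit): 1 − (1 − 0.73345)(1 − 0.89583) = 0.97223
Series (check valve and motor starter): 0.74082 × 0.95123 = 0.70469
Parallel ([0.70469] and pressure transmitter): 1 − (1 − 0.70469)(1 − 0.86936) = 0.96142
Parallel (centrifugal pump and discharge valve actuator): 1 − (1 − 0.98413)(1 − 0.87810) = 0.99807
Series ([0.97223], [0.96142], and [0.99807]): 0.97223 × 0.96142 × 0.99807 = 0.933

0.933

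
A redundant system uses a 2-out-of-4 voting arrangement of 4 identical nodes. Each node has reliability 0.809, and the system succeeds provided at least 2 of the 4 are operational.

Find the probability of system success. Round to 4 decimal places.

0.9761

R = Σ_{i=2}^{4} C(4,i) p^i (1−p)^{4−i} with p = 0.809
C(4,2)·0.809^2·0.191^2 = 0.143257
C(4,3)·0.809^3·0.191^1 = 0.404519
C(4,4)·0.809^4·0.191^0 = 0.428345
Sum = 0.9761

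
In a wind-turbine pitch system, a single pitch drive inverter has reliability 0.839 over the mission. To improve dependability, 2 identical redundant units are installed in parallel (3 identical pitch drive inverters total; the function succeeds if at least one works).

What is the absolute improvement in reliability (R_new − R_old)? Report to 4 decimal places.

0.1568

R_before = 0.839
R_after = 1 − (1 − 0.839)^3 = 0.9958
ΔR = 0.9958 − 0.839 = 0.1568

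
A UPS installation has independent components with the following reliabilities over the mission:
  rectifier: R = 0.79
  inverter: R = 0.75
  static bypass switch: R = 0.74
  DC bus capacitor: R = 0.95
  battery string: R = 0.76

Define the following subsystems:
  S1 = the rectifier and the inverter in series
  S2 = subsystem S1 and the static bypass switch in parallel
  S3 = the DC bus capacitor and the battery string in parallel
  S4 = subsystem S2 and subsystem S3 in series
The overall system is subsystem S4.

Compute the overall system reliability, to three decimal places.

Series (rectifier and inverter): 0.79000 × 0.75000 = 0.59250
Parallel ([0.59250] and static bypass switch): 1 − (1 − 0.59250)(1 − 0.74000) = 0.89405
Parallel (DC bus capacitor and battery string): 1 − (1 − 0.95000)(1 − 0.76000) = 0.98800
Series ([0.89405] and [0.98800]): 0.89405 × 0.98800 = 0.883

0.883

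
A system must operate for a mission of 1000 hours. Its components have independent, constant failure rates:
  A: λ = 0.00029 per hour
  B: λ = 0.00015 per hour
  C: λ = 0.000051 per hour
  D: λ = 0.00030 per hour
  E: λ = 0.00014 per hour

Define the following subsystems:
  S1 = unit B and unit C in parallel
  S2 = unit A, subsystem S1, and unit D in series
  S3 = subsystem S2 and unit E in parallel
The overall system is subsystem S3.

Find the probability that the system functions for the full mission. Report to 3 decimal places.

R(A) = exp(−0.00029 × 1000) = 0.74826
R(B) = exp(−0.00015 × 1000) = 0.86071
R(C) = exp(−0.000051 × 1000) = 0.95028
R(D) = exp(−0.00030 × 1000) = 0.74082
R(E) = exp(−0.00014 × 1000) = 0.86936
Parallel (B and C): 1 − (1 − 0.86071)(1 − 0.95028) = 0.99307
Series (A, [0.99307], and D): 0.74826 × 0.99307 × 0.74082 = 0.55048
Parallel ([0.55048] and E): 1 − (1 − 0.55048)(1 − 0.86936) = 0.941

0.941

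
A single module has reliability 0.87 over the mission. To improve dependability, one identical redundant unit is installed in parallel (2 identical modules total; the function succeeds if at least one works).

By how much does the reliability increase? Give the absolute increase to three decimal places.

0.113

R_before = 0.87
R_after = 1 − (1 − 0.87)^2 = 0.983
ΔR = 0.983 − 0.87 = 0.113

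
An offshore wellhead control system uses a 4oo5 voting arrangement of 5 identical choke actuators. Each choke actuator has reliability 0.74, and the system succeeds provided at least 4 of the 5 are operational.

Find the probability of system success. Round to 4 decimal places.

0.6117

R = Σ_{i=4}^{5} C(5,i) p^i (1−p)^{5−i} with p = 0.74
C(5,4)·0.74^4·0.26^1 = 0.389825
C(5,5)·0.74^5·0.26^0 = 0.221901
Sum = 0.6117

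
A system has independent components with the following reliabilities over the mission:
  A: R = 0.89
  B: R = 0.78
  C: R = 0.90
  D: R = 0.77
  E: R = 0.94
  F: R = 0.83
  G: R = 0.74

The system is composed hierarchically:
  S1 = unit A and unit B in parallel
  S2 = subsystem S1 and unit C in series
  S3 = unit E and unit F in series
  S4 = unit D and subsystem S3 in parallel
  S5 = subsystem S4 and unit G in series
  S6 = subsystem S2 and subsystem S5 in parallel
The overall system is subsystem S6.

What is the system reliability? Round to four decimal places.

0.9638

Parallel (A and B): 1 − (1 − 0.890000)(1 − 0.780000) = 0.975800
Series ([0.975800] and C): 0.975800 × 0.900000 = 0.878220
Series (E and F): 0.940000 × 0.830000 = 0.780200
Parallel (D and [0.780200]): 1 − (1 − 0.770000)(1 − 0.780200) = 0.949446
Series ([0.949446] and G): 0.949446 × 0.740000 = 0.702590
Parallel ([0.878220] and [0.702590]): 1 − (1 − 0.878220)(1 − 0.702590) = 0.9638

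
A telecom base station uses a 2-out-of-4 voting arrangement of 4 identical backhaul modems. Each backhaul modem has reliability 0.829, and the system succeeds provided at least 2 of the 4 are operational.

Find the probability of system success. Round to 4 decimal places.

0.9826

R = Σ_{i=2}^{4} C(4,i) p^i (1−p)^{4−i} with p = 0.829
C(4,2)·0.829^2·0.171^2 = 0.120574
C(4,3)·0.829^3·0.171^1 = 0.389690
C(4,4)·0.829^4·0.171^0 = 0.472300
Sum = 0.9826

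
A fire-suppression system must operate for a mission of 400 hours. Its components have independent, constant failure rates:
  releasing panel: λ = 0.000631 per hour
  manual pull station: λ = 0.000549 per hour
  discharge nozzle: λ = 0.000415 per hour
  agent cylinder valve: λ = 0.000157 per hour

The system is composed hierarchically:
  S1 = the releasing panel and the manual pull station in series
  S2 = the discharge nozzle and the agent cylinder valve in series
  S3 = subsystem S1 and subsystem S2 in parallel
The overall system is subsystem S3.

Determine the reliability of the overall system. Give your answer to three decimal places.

0.923

R(releasing panel) = exp(−0.000631 × 400) = 0.77693
R(manual pull station) = exp(−0.000549 × 400) = 0.80284
R(discharge nozzle) = exp(−0.000415 × 400) = 0.84705
R(agent cylinder valve) = exp(−0.000157 × 400) = 0.93913
Series (releasing panel and manual pull station): 0.77693 × 0.80284 = 0.62375
Series (discharge nozzle and agent cylinder valve): 0.84705 × 0.93913 = 0.79549
Parallel ([0.62375] and [0.79549]): 1 − (1 − 0.62375)(1 − 0.79549) = 0.923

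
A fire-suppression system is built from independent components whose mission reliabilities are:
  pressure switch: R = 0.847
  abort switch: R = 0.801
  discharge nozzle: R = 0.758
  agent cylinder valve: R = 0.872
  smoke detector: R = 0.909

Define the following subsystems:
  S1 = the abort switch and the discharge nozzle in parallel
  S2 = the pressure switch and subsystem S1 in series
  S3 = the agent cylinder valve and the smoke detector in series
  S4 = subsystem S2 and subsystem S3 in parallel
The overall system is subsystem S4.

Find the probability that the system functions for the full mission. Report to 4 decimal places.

Parallel (abort switch and discharge nozzle): 1 − (1 − 0.801000)(1 − 0.758000) = 0.951842
Series (pressure switch and [0.951842]): 0.847000 × 0.951842 = 0.806210
Series (agent cylinder valve and smoke detector): 0.872000 × 0.909000 = 0.792648
Parallel ([0.806210] and [0.792648]): 1 − (1 − 0.806210)(1 − 0.792648) = 0.9598

0.9598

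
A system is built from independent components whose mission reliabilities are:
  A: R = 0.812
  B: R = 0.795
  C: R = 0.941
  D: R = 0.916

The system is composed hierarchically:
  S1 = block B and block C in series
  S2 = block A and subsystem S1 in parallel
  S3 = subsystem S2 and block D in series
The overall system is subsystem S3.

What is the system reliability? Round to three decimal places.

0.873

Series (B and C): 0.79500 × 0.94100 = 0.74810
Parallel (A and [0.74810]): 1 − (1 − 0.81200)(1 − 0.74810) = 0.95264
Series ([0.95264] and D): 0.95264 × 0.91600 = 0.873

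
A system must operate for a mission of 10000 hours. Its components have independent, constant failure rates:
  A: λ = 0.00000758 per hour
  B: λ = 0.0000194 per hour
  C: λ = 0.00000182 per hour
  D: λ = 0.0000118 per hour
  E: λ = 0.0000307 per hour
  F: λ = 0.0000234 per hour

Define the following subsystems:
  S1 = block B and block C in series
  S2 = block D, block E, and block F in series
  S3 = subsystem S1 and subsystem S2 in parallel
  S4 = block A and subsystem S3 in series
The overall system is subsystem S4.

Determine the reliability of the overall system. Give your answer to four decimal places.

R(A) = exp(−0.00000758 × 10000) = 0.927002
R(B) = exp(−0.0000194 × 10000) = 0.823658
R(C) = exp(−0.00000182 × 10000) = 0.981965
R(D) = exp(−0.0000118 × 10000) = 0.888696
R(E) = exp(−0.0000307 × 10000) = 0.735651
R(F) = exp(−0.0000234 × 10000) = 0.791362
Series (B and C): 0.823658 × 0.981965 = 0.808803
Series (D, E, and F): 0.888696 × 0.735651 × 0.791362 = 0.517369
Parallel ([0.808803] and [0.517369]): 1 − (1 − 0.808803)(1 − 0.517369) = 0.907722
Series (A and [0.907722]): 0.927002 × 0.907722 = 0.8415

0.8415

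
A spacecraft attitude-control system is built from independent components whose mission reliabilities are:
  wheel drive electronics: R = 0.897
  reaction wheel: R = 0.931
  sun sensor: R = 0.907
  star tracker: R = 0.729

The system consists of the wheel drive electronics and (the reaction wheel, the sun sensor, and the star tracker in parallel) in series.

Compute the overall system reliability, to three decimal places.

Parallel (reaction wheel, sun sensor, and star tracker): 1 − (1 − 0.93100)(1 − 0.90700)(1 − 0.72900) = 0.99826
Series (wheel drive electronics and [0.99826]): 0.89700 × 0.99826 = 0.895

0.895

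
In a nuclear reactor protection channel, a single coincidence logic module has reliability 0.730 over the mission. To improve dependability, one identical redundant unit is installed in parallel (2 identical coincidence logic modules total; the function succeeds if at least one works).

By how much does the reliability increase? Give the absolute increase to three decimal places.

R_before = 0.730
R_after = 1 − (1 − 0.730)^2 = 0.927
ΔR = 0.927 − 0.730 = 0.197

0.197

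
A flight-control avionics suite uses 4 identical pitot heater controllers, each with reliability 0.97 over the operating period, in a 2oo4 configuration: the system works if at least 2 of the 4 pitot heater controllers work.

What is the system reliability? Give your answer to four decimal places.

0.9999

R = Σ_{i=2}^{4} C(4,i) p^i (1−p)^{4−i} with p = 0.97
C(4,2)·0.97^2·0.03^2 = 0.005081
C(4,3)·0.97^3·0.03^1 = 0.109521
C(4,4)·0.97^4·0.03^0 = 0.885293
Sum = 0.9999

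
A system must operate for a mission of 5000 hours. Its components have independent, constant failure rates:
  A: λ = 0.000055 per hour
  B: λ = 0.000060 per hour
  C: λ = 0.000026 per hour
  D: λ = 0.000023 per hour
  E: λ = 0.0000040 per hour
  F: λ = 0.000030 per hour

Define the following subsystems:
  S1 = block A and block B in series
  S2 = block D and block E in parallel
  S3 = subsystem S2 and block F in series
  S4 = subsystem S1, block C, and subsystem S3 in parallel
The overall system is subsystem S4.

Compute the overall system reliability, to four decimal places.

0.9925

R(A) = exp(−0.000055 × 5000) = 0.759572
R(B) = exp(−0.000060 × 5000) = 0.740818
R(C) = exp(−0.000026 × 5000) = 0.878095
R(D) = exp(−0.000023 × 5000) = 0.891366
R(E) = exp(−0.0000040 × 5000) = 0.980199
R(F) = exp(−0.000030 × 5000) = 0.860708
Series (A and B): 0.759572 × 0.740818 = 0.562705
Parallel (D and E): 1 − (1 − 0.891366)(1 − 0.980199) = 0.997849
Series ([0.997849] and F): 0.997849 × 0.860708 = 0.858857
Parallel ([0.562705], C, and [0.858857]): 1 − (1 − 0.562705)(1 − 0.878095)(1 − 0.858857) = 0.9925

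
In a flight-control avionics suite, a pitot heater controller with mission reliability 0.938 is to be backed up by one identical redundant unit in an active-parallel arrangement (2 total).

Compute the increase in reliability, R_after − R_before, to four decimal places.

R_before = 0.938
R_after = 1 − (1 − 0.938)^2 = 0.9962
ΔR = 0.9962 − 0.938 = 0.0582

0.0582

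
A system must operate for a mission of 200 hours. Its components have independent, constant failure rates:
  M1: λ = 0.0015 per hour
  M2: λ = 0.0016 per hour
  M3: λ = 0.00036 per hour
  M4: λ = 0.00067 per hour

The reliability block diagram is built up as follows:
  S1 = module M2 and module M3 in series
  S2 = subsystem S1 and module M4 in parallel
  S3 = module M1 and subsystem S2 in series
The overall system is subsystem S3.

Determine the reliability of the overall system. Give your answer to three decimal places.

0.711

R(M1) = exp(−0.0015 × 200) = 0.74082
R(M2) = exp(−0.0016 × 200) = 0.72615
R(M3) = exp(−0.00036 × 200) = 0.93053
R(M4) = exp(−0.00067 × 200) = 0.87459
Series (M2 and M3): 0.72615 × 0.93053 = 0.67570
Parallel ([0.67570] and M4): 1 − (1 − 0.67570)(1 − 0.87459) = 0.95933
Series (M1 and [0.95933]): 0.74082 × 0.95933 = 0.711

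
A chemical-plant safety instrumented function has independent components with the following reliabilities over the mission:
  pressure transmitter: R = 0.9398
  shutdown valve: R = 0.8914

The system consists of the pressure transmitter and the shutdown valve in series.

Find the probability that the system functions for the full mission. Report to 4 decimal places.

Series (pressure transmitter and shutdown valve): 0.939800 × 0.891400 = 0.8377

0.8377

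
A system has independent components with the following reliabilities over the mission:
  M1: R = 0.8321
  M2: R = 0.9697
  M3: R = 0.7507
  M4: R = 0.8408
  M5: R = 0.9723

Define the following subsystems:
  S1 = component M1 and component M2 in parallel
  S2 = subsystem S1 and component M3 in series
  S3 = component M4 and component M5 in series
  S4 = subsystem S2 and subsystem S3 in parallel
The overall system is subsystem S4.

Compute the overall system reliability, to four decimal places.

0.9538

Parallel (M1 and M2): 1 − (1 − 0.832100)(1 − 0.969700) = 0.994913
Series ([0.994913] and M3): 0.994913 × 0.750700 = 0.746881
Series (M4 and M5): 0.840800 × 0.972300 = 0.817510
Parallel ([0.746881] and [0.817510]): 1 − (1 − 0.746881)(1 − 0.817510) = 0.9538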